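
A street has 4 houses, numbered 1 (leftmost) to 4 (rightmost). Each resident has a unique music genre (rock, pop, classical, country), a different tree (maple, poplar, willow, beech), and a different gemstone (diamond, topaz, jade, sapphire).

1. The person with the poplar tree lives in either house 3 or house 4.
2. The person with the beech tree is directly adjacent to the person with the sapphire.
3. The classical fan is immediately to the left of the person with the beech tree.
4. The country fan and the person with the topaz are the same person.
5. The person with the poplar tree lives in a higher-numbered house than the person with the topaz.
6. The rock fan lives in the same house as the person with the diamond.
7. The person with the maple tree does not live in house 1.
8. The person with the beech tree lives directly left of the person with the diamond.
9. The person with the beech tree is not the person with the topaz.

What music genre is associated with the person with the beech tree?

House 1's tree must be willow (nothing else left).
The classical fan is narrowed to house 1 or 2; consider each.
Placing it in house 1 leads to a contradiction, so it's in house 2.
Clue 3: the person with the beech tree is in house 3.
The person with the diamond is in house 4 (clue 8).
House 2's tree must be maple (nothing else left).
So house 4 gets poplar for tree.
From clue 2, the person with the sapphire must be in house 2.
Clue 4: the country fan is in house 1.
Clue 4: the person with the topaz is in house 1.
By clue 6, the rock fan is in house 4.
House 3's music genre must be pop (nothing else left).
That leaves jade as the gemstone for house 3.
So: house 1 = country/willow/topaz, house 2 = classical/maple/sapphire, house 3 = pop/beech/jade, house 4 = rock/poplar/diamond.

pop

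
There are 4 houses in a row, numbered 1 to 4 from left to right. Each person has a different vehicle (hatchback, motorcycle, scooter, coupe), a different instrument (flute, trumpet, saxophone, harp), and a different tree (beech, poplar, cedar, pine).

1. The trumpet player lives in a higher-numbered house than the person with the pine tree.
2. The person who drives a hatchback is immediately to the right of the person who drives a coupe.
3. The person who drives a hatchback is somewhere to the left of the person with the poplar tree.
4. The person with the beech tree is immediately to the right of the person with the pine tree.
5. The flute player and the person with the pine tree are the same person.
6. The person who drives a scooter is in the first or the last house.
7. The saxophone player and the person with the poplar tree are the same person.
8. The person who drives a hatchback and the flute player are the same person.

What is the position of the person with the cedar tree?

House 1 instrument: only harp fits.
The only tree still possible for house 1 is cedar.
That leaves flute as the instrument for house 2.
The only tree still possible for house 2 is pine.
Clue 4: the person with the beech tree is in house 3.
Clue 8: the person who drives a hatchback is in house 2.
That leaves coupe as the vehicle for house 1.
So house 3 gets motorcycle for vehicle.
House 4 vehicle: only scooter fits.
So house 4 gets poplar for tree.
Clue 7 places the saxophone player in house 4.
That leaves trumpet as the instrument for house 3.
So: house 1 = coupe/harp/cedar, house 2 = hatchback/flute/pine, house 3 = motorcycle/trumpet/beech, house 4 = scooter/saxophone/poplar.

1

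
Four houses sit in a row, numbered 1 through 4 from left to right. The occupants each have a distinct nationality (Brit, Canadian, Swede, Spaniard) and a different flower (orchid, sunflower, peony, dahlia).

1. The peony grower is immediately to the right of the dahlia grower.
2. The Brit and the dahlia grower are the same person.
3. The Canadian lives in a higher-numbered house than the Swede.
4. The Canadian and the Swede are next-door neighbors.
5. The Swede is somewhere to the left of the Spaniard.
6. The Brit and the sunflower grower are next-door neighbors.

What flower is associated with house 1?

orchid

The Brit is narrowed to house 1 or 2 or 3; consider each.
Placing it in house 1 and house 2 leads to a contradiction, so it's in house 3.
By clue 2, the dahlia grower is in house 3.
House 1 nationality: only Swede fits.
The only flower still possible for house 1 is orchid.
By clue 1, the peony grower is in house 4.
By clue 4, the Canadian is in house 2.
The only nationality still possible for house 4 is Spaniard.
So house 2 gets sunflower for flower.
So: house 1 = Swede/orchid, house 2 = Canadian/sunflower, house 3 = Brit/dahlia, house 4 = Spaniard/peony.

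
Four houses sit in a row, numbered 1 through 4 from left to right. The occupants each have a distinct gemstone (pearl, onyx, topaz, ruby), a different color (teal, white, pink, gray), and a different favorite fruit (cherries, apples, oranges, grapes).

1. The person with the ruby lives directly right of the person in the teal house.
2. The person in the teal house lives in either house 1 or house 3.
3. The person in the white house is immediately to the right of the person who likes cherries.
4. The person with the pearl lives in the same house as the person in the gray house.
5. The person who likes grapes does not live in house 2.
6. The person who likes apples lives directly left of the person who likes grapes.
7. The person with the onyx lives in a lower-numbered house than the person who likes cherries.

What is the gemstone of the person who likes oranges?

That leaves oranges as the favorite fruit for house 1.
So house 4 gets grapes for favorite fruit.
The person who likes apples is in house 3 (clue 6).
House 2 favorite fruit: only cherries fits.
By clue 3, the person in the white house is in house 3.
Clue 7: the person with the onyx is in house 1.
From clue 1, the person with the ruby must be in house 2.
House 3 gemstone: only topaz fits.
So house 4 gets pearl for gemstone.
House 1 color: only teal fits.
The person in the gray house is in house 4 (clue 4).
So house 2 gets pink for color.
So: house 1 = onyx/teal/oranges, house 2 = ruby/pink/cherries, house 3 = topaz/white/apples, house 4 = pearl/gray/grapes.

onyx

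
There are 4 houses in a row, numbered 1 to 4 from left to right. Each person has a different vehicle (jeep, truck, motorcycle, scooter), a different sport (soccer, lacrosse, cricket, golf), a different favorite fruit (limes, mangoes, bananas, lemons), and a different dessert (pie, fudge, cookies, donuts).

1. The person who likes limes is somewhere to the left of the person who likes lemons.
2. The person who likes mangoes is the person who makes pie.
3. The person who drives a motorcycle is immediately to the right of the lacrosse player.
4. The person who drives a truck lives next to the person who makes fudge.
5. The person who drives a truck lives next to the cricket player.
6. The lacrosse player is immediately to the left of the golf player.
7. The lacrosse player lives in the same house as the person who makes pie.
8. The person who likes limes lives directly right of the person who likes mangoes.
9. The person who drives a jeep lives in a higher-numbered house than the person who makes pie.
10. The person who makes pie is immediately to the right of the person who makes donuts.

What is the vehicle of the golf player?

motorcycle

The person who likes mangoes is in house 2 (clue 2).
The person who makes pie is in house 2 (clue 2).
The lacrosse player is in house 2 (clue 7).
From clue 8, the person who likes limes must be in house 3.
Clue 10 places the person who makes donuts in house 1.
The only favorite fruit still possible for house 1 is bananas.
House 4 favorite fruit: only lemons fits.
From clue 3, the person who drives a motorcycle must be in house 3.
From clue 6, the golf player must be in house 3.
That leaves scooter as the vehicle for house 1.
House 2 vehicle: only truck fits.
House 4 vehicle: only jeep fits.
Clue 4: the person who makes fudge is in house 3.
Clue 5 places the cricket player in house 1.
So house 4 gets soccer for sport.
So house 4 gets cookies for dessert.
So: house 1 = scooter/cricket/bananas/donuts, house 2 = truck/lacrosse/mangoes/pie, house 3 = motorcycle/golf/limes/fudge, house 4 = jeep/soccer/lemons/cookies.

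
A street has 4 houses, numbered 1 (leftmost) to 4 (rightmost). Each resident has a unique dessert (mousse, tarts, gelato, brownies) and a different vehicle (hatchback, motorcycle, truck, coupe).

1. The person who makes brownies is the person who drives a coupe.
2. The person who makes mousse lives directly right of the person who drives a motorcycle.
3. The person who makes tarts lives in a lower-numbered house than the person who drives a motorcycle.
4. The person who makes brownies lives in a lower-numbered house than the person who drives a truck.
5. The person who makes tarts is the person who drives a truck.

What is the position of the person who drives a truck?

2

By clue 5, the person who makes tarts is in house 2.
The person who drives a truck is in house 2 (clue 5).
Clue 2: the person who makes mousse is in house 4.
From clue 4, the person who makes brownies must be in house 1.
So house 3 gets gelato for dessert.
So house 1 gets coupe for vehicle.
That leaves motorcycle as the vehicle for house 3.
House 4's vehicle must be hatchback (nothing else left).
So: house 1 = brownies/coupe, house 2 = tarts/truck, house 3 = gelato/motorcycle, house 4 = mousse/hatchback.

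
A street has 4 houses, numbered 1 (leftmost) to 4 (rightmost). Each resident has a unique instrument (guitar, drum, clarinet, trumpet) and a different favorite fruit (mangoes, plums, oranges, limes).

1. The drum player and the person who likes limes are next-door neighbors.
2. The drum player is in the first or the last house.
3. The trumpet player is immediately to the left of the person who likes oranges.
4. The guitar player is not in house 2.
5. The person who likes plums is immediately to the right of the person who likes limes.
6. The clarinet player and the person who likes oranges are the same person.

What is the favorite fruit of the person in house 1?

mangoes

House 1 favorite fruit: only mangoes fits.
The drum player is narrowed to house 1 or 4; consider each.
Placing it in house 1 leads to a contradiction, so it's in house 4.
Clue 1: the person who likes limes is in house 3.
The person who likes plums is in house 4 (clue 5).
House 2's favorite fruit must be oranges (nothing else left).
By clue 3, the trumpet player is in house 1.
From clue 6, the clarinet player must be in house 2.
House 3 instrument: only guitar fits.
So: house 1 = trumpet/mangoes, house 2 = clarinet/oranges, house 3 = guitar/limes, house 4 = drum/plums.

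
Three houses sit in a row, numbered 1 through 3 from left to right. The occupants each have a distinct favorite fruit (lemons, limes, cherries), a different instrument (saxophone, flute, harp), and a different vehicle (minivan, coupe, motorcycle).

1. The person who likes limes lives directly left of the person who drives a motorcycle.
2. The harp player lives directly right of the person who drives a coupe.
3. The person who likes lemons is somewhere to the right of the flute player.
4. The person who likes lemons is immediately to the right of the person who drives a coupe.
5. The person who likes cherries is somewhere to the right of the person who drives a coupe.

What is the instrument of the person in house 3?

saxophone

The only favorite fruit still possible for house 1 is limes.
The person who drives a motorcycle is in house 2 (clue 1).
The only vehicle still possible for house 3 is minivan.
From clue 2, the harp player must be in house 2.
Clue 4 places the person who likes lemons in house 2.
House 3 favorite fruit: only cherries fits.
House 3 instrument: only saxophone fits.
That leaves coupe as the vehicle for house 1.
The only instrument still possible for house 1 is flute.
So: house 1 = limes/flute/coupe, house 2 = lemons/harp/motorcycle, house 3 = cherries/saxophone/minivan.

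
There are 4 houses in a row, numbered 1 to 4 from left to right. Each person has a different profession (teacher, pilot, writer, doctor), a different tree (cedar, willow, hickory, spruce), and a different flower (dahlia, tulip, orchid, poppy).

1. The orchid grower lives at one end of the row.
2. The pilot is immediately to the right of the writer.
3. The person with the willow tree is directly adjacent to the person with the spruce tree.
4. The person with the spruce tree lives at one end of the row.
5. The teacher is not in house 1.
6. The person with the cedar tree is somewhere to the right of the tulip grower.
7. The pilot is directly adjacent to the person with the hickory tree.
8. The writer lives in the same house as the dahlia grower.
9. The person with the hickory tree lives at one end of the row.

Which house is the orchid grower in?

The pilot is narrowed to house 2 or 3; consider each.
Placing it in house 2 leads to a contradiction, so it's in house 3.
By clue 2, the writer is in house 2.
Clue 7 places the person with the hickory tree in house 4.
Clue 8: the dahlia grower is in house 2.
That leaves doctor as the profession for house 1.
The only profession still possible for house 4 is teacher.
The only tree still possible for house 1 is spruce.
Clue 3: the person with the willow tree is in house 2.
By clue 6, the tulip grower is in house 1.
The only tree still possible for house 3 is cedar.
House 3's flower must be poppy (nothing else left).
That leaves orchid as the flower for house 4.
So: house 1 = doctor/spruce/tulip, house 2 = writer/willow/dahlia, house 3 = pilot/cedar/poppy, house 4 = teacher/hickory/orchid.

4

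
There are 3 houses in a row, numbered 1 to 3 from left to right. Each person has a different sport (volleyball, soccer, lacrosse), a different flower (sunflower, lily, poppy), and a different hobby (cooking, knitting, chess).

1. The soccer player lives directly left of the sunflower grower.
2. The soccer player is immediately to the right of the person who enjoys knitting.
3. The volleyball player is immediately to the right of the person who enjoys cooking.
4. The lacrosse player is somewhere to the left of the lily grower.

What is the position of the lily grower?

2

By clue 2, the soccer player is in house 2.
By clue 2, the person who enjoys knitting is in house 1.
House 1 sport: only lacrosse fits.
That leaves volleyball as the sport for house 3.
House 1's flower must be poppy (nothing else left).
House 3 hobby: only chess fits.
Clue 1: the sunflower grower is in house 3.
House 2's flower must be lily (nothing else left).
That leaves cooking as the hobby for house 2.
So: house 1 = lacrosse/poppy/knitting, house 2 = soccer/lily/cooking, house 3 = volleyball/sunflower/chess.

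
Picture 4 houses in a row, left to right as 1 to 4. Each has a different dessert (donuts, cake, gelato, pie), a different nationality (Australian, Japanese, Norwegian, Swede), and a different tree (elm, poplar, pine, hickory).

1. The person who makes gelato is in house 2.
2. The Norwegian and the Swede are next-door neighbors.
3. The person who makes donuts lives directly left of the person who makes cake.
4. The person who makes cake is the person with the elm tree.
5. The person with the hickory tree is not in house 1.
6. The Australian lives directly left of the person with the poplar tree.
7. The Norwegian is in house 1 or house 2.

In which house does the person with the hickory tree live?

Clue 1: the person who makes gelato is in house 2.
The only tree still possible for house 1 is pine.
From clue 3, the person who makes donuts must be in house 3.
From clue 3, the person who makes cake must be in house 4.
The person with the elm tree is in house 4 (clue 4).
House 1's dessert must be pie (nothing else left).
House 4's nationality must be Japanese (nothing else left).
House 3's nationality must be Swede (nothing else left).
From clue 2, the Norwegian must be in house 2.
House 1's nationality must be Australian (nothing else left).
By clue 6, the person with the poplar tree is in house 2.
The only tree still possible for house 3 is hickory.
So: house 1 = pie/Australian/pine, house 2 = gelato/Norwegian/poplar, house 3 = donuts/Swede/hickory, house 4 = cake/Japanese/elm.

3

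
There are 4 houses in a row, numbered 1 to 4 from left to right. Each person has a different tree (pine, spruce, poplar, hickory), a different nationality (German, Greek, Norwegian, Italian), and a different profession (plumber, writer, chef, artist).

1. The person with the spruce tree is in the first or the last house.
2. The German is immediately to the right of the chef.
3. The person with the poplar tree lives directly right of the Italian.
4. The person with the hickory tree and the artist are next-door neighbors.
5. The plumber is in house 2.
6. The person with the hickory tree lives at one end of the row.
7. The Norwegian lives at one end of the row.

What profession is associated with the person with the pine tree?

artist

Clue 5: the plumber is in house 2.
From clue 4, the person with the hickory tree must be in house 4.
The artist is in house 3 (clue 4).
That leaves writer as the profession for house 4.
The German is in house 2 (clue 2).
That leaves spruce as the tree for house 1.
So house 1 gets Italian for nationality.
House 3's nationality must be Greek (nothing else left).
House 4's nationality must be Norwegian (nothing else left).
So house 1 gets chef for profession.
Clue 3: the person with the poplar tree is in house 2.
The only tree still possible for house 3 is pine.
So: house 1 = spruce/Italian/chef, house 2 = poplar/German/plumber, house 3 = pine/Greek/artist, house 4 = hickory/Norwegian/writer.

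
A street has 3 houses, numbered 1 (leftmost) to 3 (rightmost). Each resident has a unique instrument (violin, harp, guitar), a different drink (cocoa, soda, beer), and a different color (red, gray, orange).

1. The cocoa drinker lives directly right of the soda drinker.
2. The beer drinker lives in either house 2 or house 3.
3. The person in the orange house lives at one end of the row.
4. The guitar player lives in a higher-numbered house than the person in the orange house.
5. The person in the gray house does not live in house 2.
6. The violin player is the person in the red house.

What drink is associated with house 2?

Clue 4: the person in the orange house is in house 1.
House 1 drink: only soda fits.
The only color still possible for house 2 is red.
That leaves gray as the color for house 3.
Clue 1 places the cocoa drinker in house 2.
Clue 6: the violin player is in house 2.
So house 1 gets harp for instrument.
So house 3 gets guitar for instrument.
House 3 drink: only beer fits.
So: house 1 = harp/soda/orange, house 2 = violin/cocoa/red, house 3 = guitar/beer/gray.

cocoa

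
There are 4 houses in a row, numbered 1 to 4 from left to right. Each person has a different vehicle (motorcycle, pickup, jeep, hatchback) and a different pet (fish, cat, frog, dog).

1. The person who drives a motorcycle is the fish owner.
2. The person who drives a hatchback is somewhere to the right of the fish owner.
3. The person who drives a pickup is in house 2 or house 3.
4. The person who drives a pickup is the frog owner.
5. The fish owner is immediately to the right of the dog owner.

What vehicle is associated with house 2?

motorcycle

The only pet still possible for house 4 is cat.
The only vehicle still possible for house 1 is jeep.
So house 4 gets hatchback for vehicle.
House 1 pet: only dog fits.
From clue 5, the fish owner must be in house 2.
So house 3 gets frog for pet.
From clue 1, the person who drives a motorcycle must be in house 2.
From clue 4, the person who drives a pickup must be in house 3.
So: house 1 = jeep/dog, house 2 = motorcycle/fish, house 3 = pickup/frog, house 4 = hatchback/cat.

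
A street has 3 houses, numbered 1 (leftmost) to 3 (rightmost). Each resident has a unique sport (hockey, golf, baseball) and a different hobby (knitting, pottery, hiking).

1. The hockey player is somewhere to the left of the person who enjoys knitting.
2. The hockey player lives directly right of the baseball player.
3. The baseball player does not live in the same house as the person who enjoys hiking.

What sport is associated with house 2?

hockey

From clue 2, the hockey player must be in house 2.
From clue 2, the baseball player must be in house 1.
House 3 sport: only golf fits.
House 1 hobby: only pottery fits.
Clue 1: the person who enjoys knitting is in house 3.
The only hobby still possible for house 2 is hiking.
So: house 1 = baseball/pottery, house 2 = hockey/hiking, house 3 = golf/knitting.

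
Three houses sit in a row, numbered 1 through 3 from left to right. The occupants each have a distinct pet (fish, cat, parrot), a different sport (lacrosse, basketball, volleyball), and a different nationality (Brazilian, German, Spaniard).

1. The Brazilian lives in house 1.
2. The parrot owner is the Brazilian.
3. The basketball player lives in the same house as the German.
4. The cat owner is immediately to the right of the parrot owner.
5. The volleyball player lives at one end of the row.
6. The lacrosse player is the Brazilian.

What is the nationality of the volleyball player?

Spaniard

By clue 1, the Brazilian is in house 1.
From clue 2, the parrot owner must be in house 1.
By clue 4, the cat owner is in house 2.
By clue 6, the lacrosse player is in house 1.
That leaves fish as the pet for house 3.
So house 2 gets basketball for sport.
The only sport still possible for house 3 is volleyball.
Clue 3 places the German in house 2.
House 3's nationality must be Spaniard (nothing else left).
So: house 1 = parrot/lacrosse/Brazilian, house 2 = cat/basketball/German, house 3 = fish/volleyball/Spaniard.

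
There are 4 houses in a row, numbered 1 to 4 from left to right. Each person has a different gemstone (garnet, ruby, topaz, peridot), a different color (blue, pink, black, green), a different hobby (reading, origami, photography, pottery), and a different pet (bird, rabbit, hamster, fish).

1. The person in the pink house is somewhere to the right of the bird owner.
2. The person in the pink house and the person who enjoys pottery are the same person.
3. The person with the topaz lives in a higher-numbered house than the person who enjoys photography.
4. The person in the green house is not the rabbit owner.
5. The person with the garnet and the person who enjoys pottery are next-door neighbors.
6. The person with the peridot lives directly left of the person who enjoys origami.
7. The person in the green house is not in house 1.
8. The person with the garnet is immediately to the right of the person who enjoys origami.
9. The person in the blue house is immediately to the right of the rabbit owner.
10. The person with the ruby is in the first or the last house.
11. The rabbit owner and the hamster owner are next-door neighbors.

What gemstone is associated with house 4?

ruby

House 1 color: only black fits.
The person with the garnet is narrowed to house 3 or 4; consider each.
Placing it in house 4 leads to a contradiction, so it's in house 3.
The person who enjoys origami is in house 2 (clue 8).
That leaves pottery as the hobby for house 4.
The person in the pink house is in house 4 (clue 2).
The person with the peridot is in house 1 (clue 6).
House 2 gemstone: only topaz fits.
House 4 gemstone: only ruby fits.
From clue 3, the person who enjoys photography must be in house 1.
House 3 hobby: only reading fits.
The only pet still possible for house 4 is fish.
The person in the blue house is narrowed to house 2 or 3; consider each.
Placing it in house 3 leads to a contradiction, so it's in house 2.
By clue 9, the rabbit owner is in house 1.
Clue 11: the hamster owner is in house 2.
House 3's color must be green (nothing else left).
That leaves bird as the pet for house 3.
So: house 1 = peridot/black/photography/rabbit, house 2 = topaz/blue/origami/hamster, house 3 = garnet/green/reading/bird, house 4 = ruby/pink/pottery/fish.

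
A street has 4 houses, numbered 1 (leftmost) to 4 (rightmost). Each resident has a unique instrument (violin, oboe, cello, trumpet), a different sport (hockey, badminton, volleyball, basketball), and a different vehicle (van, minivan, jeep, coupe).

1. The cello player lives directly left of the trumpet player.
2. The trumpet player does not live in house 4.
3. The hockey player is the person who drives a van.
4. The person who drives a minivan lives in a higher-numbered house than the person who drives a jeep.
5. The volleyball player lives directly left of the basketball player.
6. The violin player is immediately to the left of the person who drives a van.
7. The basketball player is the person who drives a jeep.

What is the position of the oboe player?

The only instrument still possible for house 4 is oboe.
House 1 vehicle: only coupe fits.
The cello player is narrowed to house 1 or 2; consider each.
Placing it in house 2 leads to a contradiction, so it's in house 1.
By clue 1, the trumpet player is in house 2.
That leaves violin as the instrument for house 3.
By clue 6, the person who drives a van is in house 4.
House 2 vehicle: only jeep fits.
The only vehicle still possible for house 3 is minivan.
Clue 3: the hockey player is in house 4.
Clue 7: the basketball player is in house 2.
That leaves badminton as the sport for house 3.
House 1 sport: only volleyball fits.
So: house 1 = cello/volleyball/coupe, house 2 = trumpet/basketball/jeep, house 3 = violin/badminton/minivan, house 4 = oboe/hockey/van.

4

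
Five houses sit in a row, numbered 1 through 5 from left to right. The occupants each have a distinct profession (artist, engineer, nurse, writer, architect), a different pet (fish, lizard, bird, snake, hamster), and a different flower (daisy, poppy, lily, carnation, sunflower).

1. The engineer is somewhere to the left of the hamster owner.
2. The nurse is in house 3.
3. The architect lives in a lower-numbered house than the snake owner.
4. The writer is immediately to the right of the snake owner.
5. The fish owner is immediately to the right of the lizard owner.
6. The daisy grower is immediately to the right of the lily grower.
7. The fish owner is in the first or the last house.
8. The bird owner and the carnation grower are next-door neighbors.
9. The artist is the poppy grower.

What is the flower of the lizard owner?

From clue 2, the nurse must be in house 3.
By clue 7, the fish owner is in house 5.
The lizard owner is in house 4 (clue 5).
The only pet still possible for house 1 is bird.
So house 2 gets hamster for pet.
The only pet still possible for house 3 is snake.
From clue 1, the engineer must be in house 1.
Clue 4: the writer is in house 4.
From clue 8, the carnation grower must be in house 2.
The only profession still possible for house 2 is architect.
The only profession still possible for house 5 is artist.
Clue 9: the poppy grower is in house 5.
House 1 flower: only sunflower fits.
House 3 flower: only lily fits.
House 4 flower: only daisy fits.
So: house 1 = engineer/bird/sunflower, house 2 = architect/hamster/carnation, house 3 = nurse/snake/lily, house 4 = writer/lizard/daisy, house 5 = artist/fish/poppy.

daisy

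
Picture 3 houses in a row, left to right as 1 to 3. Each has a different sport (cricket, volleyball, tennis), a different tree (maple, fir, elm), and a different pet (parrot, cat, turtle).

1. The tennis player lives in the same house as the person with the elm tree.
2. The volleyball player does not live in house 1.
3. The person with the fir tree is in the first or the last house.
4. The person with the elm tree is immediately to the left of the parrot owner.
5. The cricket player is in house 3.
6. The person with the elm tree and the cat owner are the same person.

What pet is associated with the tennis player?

cat

Clue 5: the cricket player is in house 3.
House 1 sport: only tennis fits.
So house 2 gets volleyball for sport.
From clue 1, the person with the elm tree must be in house 1.
Clue 4: the parrot owner is in house 2.
The cat owner is in house 1 (clue 6).
House 2's tree must be maple (nothing else left).
The only tree still possible for house 3 is fir.
So house 3 gets turtle for pet.
So: house 1 = tennis/elm/cat, house 2 = volleyball/maple/parrot, house 3 = cricket/fir/turtle.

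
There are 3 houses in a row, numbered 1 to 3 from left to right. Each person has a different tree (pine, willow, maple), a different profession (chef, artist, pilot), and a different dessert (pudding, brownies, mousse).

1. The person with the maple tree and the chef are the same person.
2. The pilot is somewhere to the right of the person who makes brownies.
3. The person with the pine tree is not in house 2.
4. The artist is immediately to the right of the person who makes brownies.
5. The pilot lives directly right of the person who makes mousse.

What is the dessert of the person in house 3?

So house 1 gets chef for profession.
House 3 dessert: only pudding fits.
By clue 1, the person with the maple tree is in house 1.
That leaves willow as the tree for house 2.
That leaves pine as the tree for house 3.
The artist is narrowed to house 2 or 3; consider each.
Placing it in house 3 leads to a contradiction, so it's in house 2.
Clue 4 places the person who makes brownies in house 1.
The only profession still possible for house 3 is pilot.
House 2's dessert must be mousse (nothing else left).
So: house 1 = maple/chef/brownies, house 2 = willow/artist/mousse, house 3 = pine/pilot/pudding.

pudding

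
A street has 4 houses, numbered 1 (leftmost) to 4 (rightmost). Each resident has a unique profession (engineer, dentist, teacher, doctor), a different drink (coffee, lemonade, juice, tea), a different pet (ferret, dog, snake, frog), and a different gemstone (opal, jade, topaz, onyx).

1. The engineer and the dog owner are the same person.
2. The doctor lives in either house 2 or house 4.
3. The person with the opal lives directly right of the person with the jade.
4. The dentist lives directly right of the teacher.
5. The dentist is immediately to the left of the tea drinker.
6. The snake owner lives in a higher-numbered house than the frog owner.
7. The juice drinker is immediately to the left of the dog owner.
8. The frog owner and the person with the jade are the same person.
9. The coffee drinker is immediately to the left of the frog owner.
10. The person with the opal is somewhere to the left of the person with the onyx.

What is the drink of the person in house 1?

coffee

House 1's pet must be ferret (nothing else left).
From clue 8, the frog owner must be in house 2.
The person with the jade is in house 2 (clue 8).
The coffee drinker is in house 1 (clue 9).
House 1 profession: only teacher fits.
The only gemstone still possible for house 1 is topaz.
House 4's gemstone must be onyx (nothing else left).
From clue 4, the dentist must be in house 2.
From clue 5, the tea drinker must be in house 3.
House 3's profession must be engineer (nothing else left).
House 4's profession must be doctor (nothing else left).
House 4's drink must be lemonade (nothing else left).
So house 3 gets opal for gemstone.
From clue 1, the dog owner must be in house 3.
House 2 drink: only juice fits.
The only pet still possible for house 4 is snake.
So: house 1 = teacher/coffee/ferret/topaz, house 2 = dentist/juice/frog/jade, house 3 = engineer/tea/dog/opal, house 4 = doctor/lemonade/snake/onyx.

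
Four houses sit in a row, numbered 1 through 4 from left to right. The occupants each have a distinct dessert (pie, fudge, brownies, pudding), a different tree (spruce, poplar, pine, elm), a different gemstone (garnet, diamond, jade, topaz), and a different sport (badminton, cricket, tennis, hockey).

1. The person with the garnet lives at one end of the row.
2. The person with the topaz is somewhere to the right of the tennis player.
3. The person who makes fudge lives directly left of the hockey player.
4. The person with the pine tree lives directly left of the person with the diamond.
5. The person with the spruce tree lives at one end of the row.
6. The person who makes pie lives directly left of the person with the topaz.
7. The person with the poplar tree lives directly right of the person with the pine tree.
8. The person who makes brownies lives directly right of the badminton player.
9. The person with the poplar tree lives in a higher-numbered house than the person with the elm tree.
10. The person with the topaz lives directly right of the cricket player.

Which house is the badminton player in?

So house 4 gets hockey for sport.
By clue 3, the person who makes fudge is in house 3.
So house 3 gets badminton for sport.
Clue 8 places the person who makes brownies in house 4.
The person who makes pie is narrowed to house 1 or 2; consider each.
Placing it in house 1 leads to a contradiction, so it's in house 2.
Clue 6: the person with the topaz is in house 3.
Clue 10 places the cricket player in house 2.
House 1 dessert: only pudding fits.
The only sport still possible for house 1 is tennis.
The person with the pine tree is narrowed to house 1 or 3; consider each.
Placing it in house 1 leads to a contradiction, so it's in house 3.
By clue 4, the person with the diamond is in house 4.
Clue 7: the person with the poplar tree is in house 4.
That leaves elm as the tree for house 2.
House 2's gemstone must be jade (nothing else left).
House 1's tree must be spruce (nothing else left).
The only gemstone still possible for house 1 is garnet.
So: house 1 = pudding/spruce/garnet/tennis, house 2 = pie/elm/jade/cricket, house 3 = fudge/pine/topaz/badminton, house 4 = brownies/poplar/diamond/hockey.

3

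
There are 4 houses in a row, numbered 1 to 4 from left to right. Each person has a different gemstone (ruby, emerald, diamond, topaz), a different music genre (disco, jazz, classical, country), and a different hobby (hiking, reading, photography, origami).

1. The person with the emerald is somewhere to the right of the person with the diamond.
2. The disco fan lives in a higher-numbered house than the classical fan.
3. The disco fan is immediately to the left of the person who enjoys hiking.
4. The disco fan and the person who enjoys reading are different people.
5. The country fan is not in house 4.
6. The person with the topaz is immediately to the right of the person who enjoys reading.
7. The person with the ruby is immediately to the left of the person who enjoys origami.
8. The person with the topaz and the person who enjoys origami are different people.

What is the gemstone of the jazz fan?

emerald

That leaves jazz as the music genre for house 4.
The classical fan is narrowed to house 1 or 2; consider each.
Placing it in house 2 leads to a contradiction, so it's in house 1.
The country fan is narrowed to house 2 or 3; consider each.
Placing it in house 2 leads to a contradiction, so it's in house 3.
That leaves disco as the music genre for house 2.
From clue 3, the person who enjoys hiking must be in house 3.
That leaves reading as the hobby for house 1.
By clue 6, the person with the topaz is in house 2.
The person who enjoys origami is in house 4 (clue 8).
House 4's gemstone must be emerald (nothing else left).
The only hobby still possible for house 2 is photography.
From clue 7, the person with the ruby must be in house 3.
House 1's gemstone must be diamond (nothing else left).
So: house 1 = diamond/classical/reading, house 2 = topaz/disco/photography, house 3 = ruby/country/hiking, house 4 = emerald/jazz/origami.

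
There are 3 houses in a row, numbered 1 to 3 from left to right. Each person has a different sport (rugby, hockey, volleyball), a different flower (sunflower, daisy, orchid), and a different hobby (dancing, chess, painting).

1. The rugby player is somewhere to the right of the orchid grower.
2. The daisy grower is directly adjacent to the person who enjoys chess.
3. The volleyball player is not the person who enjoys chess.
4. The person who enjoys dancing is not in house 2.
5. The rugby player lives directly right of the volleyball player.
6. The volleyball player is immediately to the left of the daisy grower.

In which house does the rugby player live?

2

The rugby player is narrowed to house 2 or 3; consider each.
Placing it in house 3 leads to a contradiction, so it's in house 2.
Clue 1 places the orchid grower in house 1.
Clue 5 places the volleyball player in house 1.
The daisy grower is in house 2 (clue 6).
House 3's sport must be hockey (nothing else left).
The only flower still possible for house 3 is sunflower.
By clue 3, the person who enjoys chess is in house 3.
The only hobby still possible for house 2 is painting.
So house 1 gets dancing for hobby.
So: house 1 = volleyball/orchid/dancing, house 2 = rugby/daisy/painting, house 3 = hockey/sunflower/chess.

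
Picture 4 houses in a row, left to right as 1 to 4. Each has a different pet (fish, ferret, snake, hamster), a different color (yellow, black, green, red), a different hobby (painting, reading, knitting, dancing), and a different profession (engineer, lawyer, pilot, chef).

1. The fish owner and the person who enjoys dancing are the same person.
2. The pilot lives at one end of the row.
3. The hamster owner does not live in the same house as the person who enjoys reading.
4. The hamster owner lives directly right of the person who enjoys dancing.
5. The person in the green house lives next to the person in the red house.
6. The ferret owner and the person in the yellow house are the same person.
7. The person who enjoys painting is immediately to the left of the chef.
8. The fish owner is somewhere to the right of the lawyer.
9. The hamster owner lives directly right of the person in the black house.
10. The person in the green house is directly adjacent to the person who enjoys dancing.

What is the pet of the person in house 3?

hamster

The fish owner is narrowed to house 2 or 3; consider each.
Placing it in house 3 leads to a contradiction, so it's in house 2.
The person who enjoys dancing is in house 2 (clue 1).
Clue 4 places the hamster owner in house 3.
Clue 8 places the lawyer in house 1.
Clue 9: the person in the black house is in house 2.
The only profession still possible for house 4 is pilot.
The person in the green house is in house 3 (clue 5).
By clue 5, the person in the red house is in house 4.
From clue 7, the person who enjoys painting must be in house 1.
From clue 7, the chef must be in house 2.
That leaves yellow as the color for house 1.
So house 3 gets knitting for hobby.
House 4 hobby: only reading fits.
The only profession still possible for house 3 is engineer.
The ferret owner is in house 1 (clue 6).
House 4 pet: only snake fits.
So: house 1 = ferret/yellow/painting/lawyer, house 2 = fish/black/dancing/chef, house 3 = hamster/green/knitting/engineer, house 4 = snake/red/reading/pilot.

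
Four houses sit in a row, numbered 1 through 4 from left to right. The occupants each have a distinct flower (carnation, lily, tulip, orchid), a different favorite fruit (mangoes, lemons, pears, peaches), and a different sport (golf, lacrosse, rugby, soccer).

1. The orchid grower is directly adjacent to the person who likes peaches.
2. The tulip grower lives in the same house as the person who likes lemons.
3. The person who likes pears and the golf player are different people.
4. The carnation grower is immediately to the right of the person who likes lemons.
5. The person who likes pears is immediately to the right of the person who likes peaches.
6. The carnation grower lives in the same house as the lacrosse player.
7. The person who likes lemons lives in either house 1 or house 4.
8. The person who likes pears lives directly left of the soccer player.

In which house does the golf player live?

1

The person who likes lemons is in house 1 (clue 7).
House 4 favorite fruit: only mangoes fits.
By clue 2, the tulip grower is in house 1.
By clue 4, the carnation grower is in house 2.
Clue 5 places the person who likes pears in house 3.
Clue 5 places the person who likes peaches in house 2.
Clue 6: the lacrosse player is in house 2.
By clue 8, the soccer player is in house 4.
The orchid grower is in house 3 (clue 1).
Clue 3 places the golf player in house 1.
The only flower still possible for house 4 is lily.
House 3 sport: only rugby fits.
So: house 1 = tulip/lemons/golf, house 2 = carnation/peaches/lacrosse, house 3 = orchid/pears/rugby, house 4 = lily/mangoes/soccer.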